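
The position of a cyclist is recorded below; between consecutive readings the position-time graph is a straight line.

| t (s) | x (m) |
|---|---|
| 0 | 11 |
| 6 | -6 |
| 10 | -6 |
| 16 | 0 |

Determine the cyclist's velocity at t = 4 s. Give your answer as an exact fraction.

Velocity is the slope of the x-t graph on 0–6 s: (-6 − 11)/(6 − 0) = -17/6 m/s.

-17/6 m/s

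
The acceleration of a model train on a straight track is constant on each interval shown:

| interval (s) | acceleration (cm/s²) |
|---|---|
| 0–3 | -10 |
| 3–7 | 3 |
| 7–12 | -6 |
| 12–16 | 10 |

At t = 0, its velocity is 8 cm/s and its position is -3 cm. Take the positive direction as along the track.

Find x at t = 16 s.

-293 cm

On each constant-a segment, Δv = aΔt and Δx = v₀Δt + ½aΔt²; chain segment to segment.
0–3 s: v starts 8 cm/s; Δx = 8·3 + ½·-10·3² = -21 cm; v ends -22 cm/s.
3–7 s: v starts -22 cm/s; Δx = -22·4 + ½·3·4² = -64 cm; v ends -10 cm/s.
7–12 s: v starts -10 cm/s; Δx = -10·5 + ½·-6·5² = -125 cm; v ends -40 cm/s.
12–16 s: v starts -40 cm/s; Δx = -40·4 + ½·10·4² = -80 cm; v ends 0 cm/s.
x(16) = -3 + Σ Δx = -293 cm.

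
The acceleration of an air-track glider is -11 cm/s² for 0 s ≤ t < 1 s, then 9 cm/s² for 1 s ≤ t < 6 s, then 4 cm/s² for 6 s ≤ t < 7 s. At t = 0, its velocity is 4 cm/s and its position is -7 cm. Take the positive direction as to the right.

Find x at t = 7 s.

On each constant-a segment, Δv = aΔt and Δx = v₀Δt + ½aΔt²; chain segment to segment.
0–1 s: v starts 4 cm/s; Δx = 4·1 + ½·-11·1² = -1.5 cm; v ends -7 cm/s.
1–6 s: v starts -7 cm/s; Δx = -7·5 + ½·9·5² = 77.5 cm; v ends 38 cm/s.
6–7 s: v starts 38 cm/s; Δx = 38·1 + ½·4·1² = 40 cm; v ends 42 cm/s.
x(7) = -7 + Σ Δx = 109 cm.

109 cm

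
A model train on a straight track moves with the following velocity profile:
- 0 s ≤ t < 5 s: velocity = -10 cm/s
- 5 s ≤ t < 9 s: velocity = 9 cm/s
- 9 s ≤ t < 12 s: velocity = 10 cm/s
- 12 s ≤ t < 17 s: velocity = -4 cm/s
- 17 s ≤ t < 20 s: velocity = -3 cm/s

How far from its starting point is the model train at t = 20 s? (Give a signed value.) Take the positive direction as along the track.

-13 cm

Displacement is the signed area under the v-t curve.
0–5 s: -10 × 5 = -50 cm
5–9 s: 9 × 4 = 36 cm
9–12 s: 10 × 3 = 30 cm
12–17 s: -4 × 5 = -20 cm
17–20 s: -3 × 3 = -9 cm
Net displacement = -13 cm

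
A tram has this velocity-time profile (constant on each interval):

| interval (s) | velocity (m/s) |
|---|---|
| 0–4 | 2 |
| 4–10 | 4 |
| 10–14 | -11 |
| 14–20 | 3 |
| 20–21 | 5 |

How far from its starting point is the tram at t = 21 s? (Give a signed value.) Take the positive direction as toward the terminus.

Net displacement equals the area under the velocity-time graph (areas below the axis count negative).
0–4 s: 2 × 4 = 8 m
4–10 s: 4 × 6 = 24 m
10–14 s: -11 × 4 = -44 m
14–20 s: 3 × 6 = 18 m
20–21 s: 5 × 1 = 5 m
Net displacement = 11 m

11 m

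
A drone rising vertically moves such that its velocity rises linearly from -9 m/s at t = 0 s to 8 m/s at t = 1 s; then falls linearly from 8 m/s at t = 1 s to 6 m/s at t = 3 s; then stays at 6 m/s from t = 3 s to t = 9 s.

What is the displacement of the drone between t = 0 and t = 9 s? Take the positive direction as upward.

49.5 m

Net displacement equals the area under the velocity-time graph (areas below the axis count negative).
0–1 s: ½(-9 + 8)(1) = -0.5 m
1–3 s: ½(8 + 6)(2) = 14 m
3–9 s: 6 × 6 = 36 m
Net displacement = 49.5 m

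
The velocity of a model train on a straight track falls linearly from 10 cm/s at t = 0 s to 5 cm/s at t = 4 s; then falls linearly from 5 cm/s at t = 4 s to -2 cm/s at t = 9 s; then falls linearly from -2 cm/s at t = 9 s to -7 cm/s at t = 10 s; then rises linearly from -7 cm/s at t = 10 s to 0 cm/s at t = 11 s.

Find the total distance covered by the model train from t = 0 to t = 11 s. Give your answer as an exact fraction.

Total distance travelled is ∫|v| dt — sum the magnitudes of each area piece.
0–4 s: |½(10 + 5)(4)| = 30 cm
4–9 s: v = 0 at t = 53/7 s; triangle areas 125/14 + 10/7 = 145/14 cm
9–10 s: |½(-2 + -7)(1)| = 4.5 cm
10–11 s: |½(-7 + 0)(1)| = 3.5 cm
Total distance = 677/14 cm

677/14 cm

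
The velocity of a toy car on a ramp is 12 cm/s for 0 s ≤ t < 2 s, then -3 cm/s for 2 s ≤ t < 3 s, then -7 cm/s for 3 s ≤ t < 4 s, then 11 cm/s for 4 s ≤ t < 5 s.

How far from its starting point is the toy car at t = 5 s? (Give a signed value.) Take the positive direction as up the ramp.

Displacement is the signed area under the v-t curve.
0–2 s: 12 × 2 = 24 cm
2–3 s: -3 × 1 = -3 cm
3–4 s: -7 × 1 = -7 cm
4–5 s: 11 × 1 = 11 cm
Net displacement = 25 cm

25 cm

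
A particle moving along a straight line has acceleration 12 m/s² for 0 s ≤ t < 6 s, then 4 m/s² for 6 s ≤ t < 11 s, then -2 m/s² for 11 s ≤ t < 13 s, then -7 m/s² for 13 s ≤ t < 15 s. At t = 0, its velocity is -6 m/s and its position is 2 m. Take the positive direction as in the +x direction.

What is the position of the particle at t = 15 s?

880 m

On each constant-a segment, Δv = aΔt and Δx = v₀Δt + ½aΔt²; chain segment to segment.
0–6 s: v starts -6 m/s; Δx = -6·6 + ½·12·6² = 180 m; v ends 66 m/s.
6–11 s: v starts 66 m/s; Δx = 66·5 + ½·4·5² = 380 m; v ends 86 m/s.
11–13 s: v starts 86 m/s; Δx = 86·2 + ½·-2·2² = 168 m; v ends 82 m/s.
13–15 s: v starts 82 m/s; Δx = 82·2 + ½·-7·2² = 150 m; v ends 68 m/s.
x(15) = 2 + Σ Δx = 880 m.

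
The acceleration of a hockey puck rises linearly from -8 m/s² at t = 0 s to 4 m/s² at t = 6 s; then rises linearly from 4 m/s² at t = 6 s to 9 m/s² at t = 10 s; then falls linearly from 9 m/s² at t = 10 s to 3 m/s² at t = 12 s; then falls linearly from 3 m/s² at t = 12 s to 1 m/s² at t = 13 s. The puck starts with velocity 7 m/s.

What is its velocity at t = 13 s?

35 m/s

Δv equals the area under the a-t graph; then v = v₀ + Δv.
0–6 s: ½(-8 + 4)(6) = -12 m/s
6–10 s: ½(4 + 9)(4) = 26 m/s
10–12 s: ½(9 + 3)(2) = 12 m/s
12–13 s: ½(3 + 1)(1) = 2 m/s
Δv = 28 m/s, so v(13) = 7 + (28) = 35 m/s.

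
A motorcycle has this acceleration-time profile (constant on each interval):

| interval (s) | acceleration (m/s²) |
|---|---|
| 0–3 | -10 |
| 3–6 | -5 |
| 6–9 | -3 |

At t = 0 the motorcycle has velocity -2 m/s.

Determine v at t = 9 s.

Δv equals the area under the a-t graph; then v = v₀ + Δv.
0–3 s: -10 × 3 = -30 m/s
3–6 s: -5 × 3 = -15 m/s
6–9 s: -3 × 3 = -9 m/s
Δv = -54 m/s, so v(9) = -2 + (-54) = -56 m/s.

-56 m/s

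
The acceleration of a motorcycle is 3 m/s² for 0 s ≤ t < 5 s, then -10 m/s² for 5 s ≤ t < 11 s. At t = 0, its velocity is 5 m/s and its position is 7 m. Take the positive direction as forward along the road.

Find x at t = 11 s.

9.5 m

On each constant-a segment, Δv = aΔt and Δx = v₀Δt + ½aΔt²; chain segment to segment.
0–5 s: v starts 5 m/s; Δx = 5·5 + ½·3·5² = 62.5 m; v ends 20 m/s.
5–11 s: v starts 20 m/s; Δx = 20·6 + ½·-10·6² = -60 m; v ends -40 m/s.
x(11) = 7 + Σ Δx = 9.5 m.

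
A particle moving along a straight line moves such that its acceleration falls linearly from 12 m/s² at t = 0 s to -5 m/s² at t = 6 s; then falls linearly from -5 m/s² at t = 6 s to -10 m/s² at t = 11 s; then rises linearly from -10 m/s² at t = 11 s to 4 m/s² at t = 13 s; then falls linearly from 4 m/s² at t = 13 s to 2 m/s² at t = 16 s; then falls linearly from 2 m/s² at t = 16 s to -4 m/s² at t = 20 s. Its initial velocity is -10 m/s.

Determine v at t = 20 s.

-27.5 m/s

Δv equals the area under the a-t graph; then v = v₀ + Δv.
0–6 s: ½(12 + -5)(6) = 21 m/s
6–11 s: ½(-5 + -10)(5) = -37.5 m/s
11–13 s: ½(-10 + 4)(2) = -6 m/s
13–16 s: ½(4 + 2)(3) = 9 m/s
16–20 s: ½(2 + -4)(4) = -4 m/s
Δv = -17.5 m/s, so v(20) = -10 + (-17.5) = -27.5 m/s.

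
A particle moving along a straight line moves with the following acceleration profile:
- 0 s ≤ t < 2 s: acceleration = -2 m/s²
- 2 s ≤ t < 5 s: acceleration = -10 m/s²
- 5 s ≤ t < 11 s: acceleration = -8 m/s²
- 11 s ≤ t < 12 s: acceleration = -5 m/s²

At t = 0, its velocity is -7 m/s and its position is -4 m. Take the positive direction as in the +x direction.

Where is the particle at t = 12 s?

-581.5 m

On each constant-a segment, Δv = aΔt and Δx = v₀Δt + ½aΔt²; chain segment to segment.
0–2 s: v starts -7 m/s; Δx = -7·2 + ½·-2·2² = -18 m; v ends -11 m/s.
2–5 s: v starts -11 m/s; Δx = -11·3 + ½·-10·3² = -78 m; v ends -41 m/s.
5–11 s: v starts -41 m/s; Δx = -41·6 + ½·-8·6² = -390 m; v ends -89 m/s.
11–12 s: v starts -89 m/s; Δx = -89·1 + ½·-5·1² = -91.5 m; v ends -94 m/s.
x(12) = -4 + Σ Δx = -581.5 m.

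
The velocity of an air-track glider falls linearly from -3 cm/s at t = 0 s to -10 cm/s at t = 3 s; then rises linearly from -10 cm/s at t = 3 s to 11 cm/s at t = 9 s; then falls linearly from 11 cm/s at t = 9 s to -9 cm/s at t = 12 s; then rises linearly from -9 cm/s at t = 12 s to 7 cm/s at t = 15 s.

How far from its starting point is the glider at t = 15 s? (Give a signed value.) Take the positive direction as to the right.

-16.5 cm

Displacement is the signed area under the v-t curve.
0–3 s: ½(-3 + -10)(3) = -19.5 cm
3–9 s: ½(-10 + 11)(6) = 3 cm
9–12 s: ½(11 + -9)(3) = 3 cm
12–15 s: ½(-9 + 7)(3) = -3 cm
Net displacement = -16.5 cm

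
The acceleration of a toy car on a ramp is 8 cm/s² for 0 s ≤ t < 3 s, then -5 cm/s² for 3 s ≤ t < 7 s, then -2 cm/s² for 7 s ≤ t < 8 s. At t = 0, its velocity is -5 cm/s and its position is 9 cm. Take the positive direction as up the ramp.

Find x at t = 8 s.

On each constant-a segment, Δv = aΔt and Δx = v₀Δt + ½aΔt²; chain segment to segment.
0–3 s: v starts -5 cm/s; Δx = -5·3 + ½·8·3² = 21 cm; v ends 19 cm/s.
3–7 s: v starts 19 cm/s; Δx = 19·4 + ½·-5·4² = 36 cm; v ends -1 cm/s.
7–8 s: v starts -1 cm/s; Δx = -1·1 + ½·-2·1² = -2 cm; v ends -3 cm/s.
x(8) = 9 + Σ Δx = 64 cm.

64 cm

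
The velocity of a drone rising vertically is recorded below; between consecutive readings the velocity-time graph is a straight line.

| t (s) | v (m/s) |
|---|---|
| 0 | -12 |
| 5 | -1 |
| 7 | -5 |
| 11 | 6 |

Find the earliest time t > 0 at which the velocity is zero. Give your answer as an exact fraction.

v changes sign on 7–11 s (from -5 to 6); the graph is linear there, so v = 0 at t = 7 + (5)·(11 − 7)/(6 − -5) = 97/11 s.

t = 97/11 s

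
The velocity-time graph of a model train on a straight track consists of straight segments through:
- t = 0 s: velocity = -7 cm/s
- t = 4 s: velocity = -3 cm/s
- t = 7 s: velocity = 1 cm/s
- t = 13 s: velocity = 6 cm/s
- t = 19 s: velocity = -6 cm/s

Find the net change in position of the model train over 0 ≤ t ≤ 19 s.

Net displacement equals the area under the velocity-time graph (areas below the axis count negative).
0–4 s: ½(-7 + -3)(4) = -20 cm
4–7 s: ½(-3 + 1)(3) = -3 cm
7–13 s: ½(1 + 6)(6) = 21 cm
13–19 s: ½(6 + -6)(6) = 0 cm
Net displacement = -2 cm

-2 cm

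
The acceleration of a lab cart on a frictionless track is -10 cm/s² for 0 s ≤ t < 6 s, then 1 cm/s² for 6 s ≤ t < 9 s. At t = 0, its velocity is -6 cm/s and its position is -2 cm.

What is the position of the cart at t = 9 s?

-411.5 cm

On each constant-a segment, Δv = aΔt and Δx = v₀Δt + ½aΔt²; chain segment to segment.
0–6 s: v starts -6 cm/s; Δx = -6·6 + ½·-10·6² = -216 cm; v ends -66 cm/s.
6–9 s: v starts -66 cm/s; Δx = -66·3 + ½·1·3² = -193.5 cm; v ends -63 cm/s.
x(9) = -2 + Σ Δx = -411.5 cm.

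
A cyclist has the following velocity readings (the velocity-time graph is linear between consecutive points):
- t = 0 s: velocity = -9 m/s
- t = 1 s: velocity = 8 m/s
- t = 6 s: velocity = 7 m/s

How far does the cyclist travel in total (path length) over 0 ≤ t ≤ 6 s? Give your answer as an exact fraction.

710/17 m

Total distance travelled is ∫|v| dt — sum the magnitudes of each area piece.
0–1 s: v = 0 at t = 9/17 s; triangle areas 81/34 + 32/17 = 145/34 m
1–6 s: |½(8 + 7)(5)| = 37.5 m
Total distance = 710/17 m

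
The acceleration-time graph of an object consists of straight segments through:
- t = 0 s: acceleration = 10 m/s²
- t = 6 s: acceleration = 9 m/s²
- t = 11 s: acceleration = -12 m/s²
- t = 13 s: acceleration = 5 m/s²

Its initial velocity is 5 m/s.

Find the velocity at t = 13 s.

Δv equals the area under the a-t graph; then v = v₀ + Δv.
0–6 s: ½(10 + 9)(6) = 57 m/s
6–11 s: ½(9 + -12)(5) = -7.5 m/s
11–13 s: ½(-12 + 5)(2) = -7 m/s
Δv = 42.5 m/s, so v(13) = 5 + (42.5) = 47.5 m/s.

47.5 m/s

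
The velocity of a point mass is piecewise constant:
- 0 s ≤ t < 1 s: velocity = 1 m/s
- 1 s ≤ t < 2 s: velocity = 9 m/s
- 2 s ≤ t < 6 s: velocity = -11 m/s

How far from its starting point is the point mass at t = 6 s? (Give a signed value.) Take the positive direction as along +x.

Displacement is the signed area under the v-t curve.
0–1 s: 1 × 1 = 1 m
1–2 s: 9 × 1 = 9 m
2–6 s: -11 × 4 = -44 m
Net displacement = -34 m

-34 m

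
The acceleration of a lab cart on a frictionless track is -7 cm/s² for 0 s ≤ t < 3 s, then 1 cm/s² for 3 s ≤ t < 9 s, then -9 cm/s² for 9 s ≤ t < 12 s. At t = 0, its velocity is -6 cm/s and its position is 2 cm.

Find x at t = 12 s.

On each constant-a segment, Δv = aΔt and Δx = v₀Δt + ½aΔt²; chain segment to segment.
0–3 s: v starts -6 cm/s; Δx = -6·3 + ½·-7·3² = -49.5 cm; v ends -27 cm/s.
3–9 s: v starts -27 cm/s; Δx = -27·6 + ½·1·6² = -144 cm; v ends -21 cm/s.
9–12 s: v starts -21 cm/s; Δx = -21·3 + ½·-9·3² = -103.5 cm; v ends -48 cm/s.
x(12) = 2 + Σ Δx = -295 cm.

-295 cm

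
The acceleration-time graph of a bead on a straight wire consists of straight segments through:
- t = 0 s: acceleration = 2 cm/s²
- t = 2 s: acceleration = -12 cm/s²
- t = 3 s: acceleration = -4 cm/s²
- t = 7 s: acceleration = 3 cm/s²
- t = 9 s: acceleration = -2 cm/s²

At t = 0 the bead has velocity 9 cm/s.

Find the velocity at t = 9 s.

Δv equals the area under the a-t graph; then v = v₀ + Δv.
0–2 s: ½(2 + -12)(2) = -10 cm/s
2–3 s: ½(-12 + -4)(1) = -8 cm/s
3–7 s: ½(-4 + 3)(4) = -2 cm/s
7–9 s: ½(3 + -2)(2) = 1 cm/s
Δv = -19 cm/s, so v(9) = 9 + (-19) = -10 cm/s.

-10 cm/s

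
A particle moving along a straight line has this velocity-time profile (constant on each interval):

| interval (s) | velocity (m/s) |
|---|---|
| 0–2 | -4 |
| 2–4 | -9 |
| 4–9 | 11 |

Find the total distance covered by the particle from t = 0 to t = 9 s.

81 m

Distance (not displacement) is the total path length: add the absolute areas under v-t.
0–2 s: |-4| × 2 = 8 m
2–4 s: |-9| × 2 = 18 m
4–9 s: |11| × 5 = 55 m
Total distance = 81 m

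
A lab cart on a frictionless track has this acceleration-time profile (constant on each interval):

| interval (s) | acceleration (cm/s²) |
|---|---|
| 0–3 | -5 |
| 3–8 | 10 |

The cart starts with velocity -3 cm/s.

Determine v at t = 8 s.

Δv equals the area under the a-t graph; then v = v₀ + Δv.
0–3 s: -5 × 3 = -15 cm/s
3–8 s: 10 × 5 = 50 cm/s
Δv = 35 cm/s, so v(8) = -3 + (35) = 32 cm/s.

32 cm/s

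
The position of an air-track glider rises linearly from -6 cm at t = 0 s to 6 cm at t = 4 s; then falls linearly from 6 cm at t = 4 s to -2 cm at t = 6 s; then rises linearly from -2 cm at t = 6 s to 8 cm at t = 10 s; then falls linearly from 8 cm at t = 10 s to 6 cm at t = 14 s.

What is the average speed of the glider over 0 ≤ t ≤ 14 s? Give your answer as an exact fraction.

Average speed = (total path length)/(elapsed time); on a piecewise-linear x-t graph the path length is Σ|Δx|.
0–4 s: |Δx| = |6 − -6| = 12 cm
4–6 s: |Δx| = |-2 − 6| = 8 cm
6–10 s: |Δx| = |8 − -2| = 10 cm
10–14 s: |Δx| = |6 − 8| = 2 cm
Total path = 32 cm; average speed = 32/14 = 16/7 cm/s.

16/7 cm/s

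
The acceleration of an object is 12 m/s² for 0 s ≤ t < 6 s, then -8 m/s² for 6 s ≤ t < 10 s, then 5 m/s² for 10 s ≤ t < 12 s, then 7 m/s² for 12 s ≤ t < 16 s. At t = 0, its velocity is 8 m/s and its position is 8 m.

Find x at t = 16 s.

On each constant-a segment, Δv = aΔt and Δx = v₀Δt + ½aΔt²; chain segment to segment.
0–6 s: v starts 8 m/s; Δx = 8·6 + ½·12·6² = 264 m; v ends 80 m/s.
6–10 s: v starts 80 m/s; Δx = 80·4 + ½·-8·4² = 256 m; v ends 48 m/s.
10–12 s: v starts 48 m/s; Δx = 48·2 + ½·5·2² = 106 m; v ends 58 m/s.
12–16 s: v starts 58 m/s; Δx = 58·4 + ½·7·4² = 288 m; v ends 86 m/s.
x(16) = 8 + Σ Δx = 922 m.

922 m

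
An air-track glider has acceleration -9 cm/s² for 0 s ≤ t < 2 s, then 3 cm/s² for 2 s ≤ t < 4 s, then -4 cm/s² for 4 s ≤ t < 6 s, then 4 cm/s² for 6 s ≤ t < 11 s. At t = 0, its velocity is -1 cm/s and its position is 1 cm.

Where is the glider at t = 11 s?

-140 cm

On each constant-a segment, Δv = aΔt and Δx = v₀Δt + ½aΔt²; chain segment to segment.
0–2 s: v starts -1 cm/s; Δx = -1·2 + ½·-9·2² = -20 cm; v ends -19 cm/s.
2–4 s: v starts -19 cm/s; Δx = -19·2 + ½·3·2² = -32 cm; v ends -13 cm/s.
4–6 s: v starts -13 cm/s; Δx = -13·2 + ½·-4·2² = -34 cm; v ends -21 cm/s.
6–11 s: v starts -21 cm/s; Δx = -21·5 + ½·4·5² = -55 cm; v ends -1 cm/s.
x(11) = 1 + Σ Δx = -140 cm.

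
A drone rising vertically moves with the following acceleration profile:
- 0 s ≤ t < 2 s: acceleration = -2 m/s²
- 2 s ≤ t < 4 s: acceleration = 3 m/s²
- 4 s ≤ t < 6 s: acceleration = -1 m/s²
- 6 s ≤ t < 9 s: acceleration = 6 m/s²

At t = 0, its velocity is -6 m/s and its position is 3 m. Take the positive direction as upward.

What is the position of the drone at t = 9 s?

On each constant-a segment, Δv = aΔt and Δx = v₀Δt + ½aΔt²; chain segment to segment.
0–2 s: v starts -6 m/s; Δx = -6·2 + ½·-2·2² = -16 m; v ends -10 m/s.
2–4 s: v starts -10 m/s; Δx = -10·2 + ½·3·2² = -14 m; v ends -4 m/s.
4–6 s: v starts -4 m/s; Δx = -4·2 + ½·-1·2² = -10 m; v ends -6 m/s.
6–9 s: v starts -6 m/s; Δx = -6·3 + ½·6·3² = 9 m; v ends 12 m/s.
x(9) = 3 + Σ Δx = -28 m.

-28 m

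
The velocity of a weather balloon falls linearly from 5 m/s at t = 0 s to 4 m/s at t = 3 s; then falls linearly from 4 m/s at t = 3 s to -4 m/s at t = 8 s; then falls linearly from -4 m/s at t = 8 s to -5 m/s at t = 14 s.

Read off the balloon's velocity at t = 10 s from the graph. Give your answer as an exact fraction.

-13/3 m/s

On 8–14 s the graph is linear from -4 to -5 m/s: v(10) = -4 + (-5 − -4)·(10 − 8)/(14 − 8) = -13/3 m/s.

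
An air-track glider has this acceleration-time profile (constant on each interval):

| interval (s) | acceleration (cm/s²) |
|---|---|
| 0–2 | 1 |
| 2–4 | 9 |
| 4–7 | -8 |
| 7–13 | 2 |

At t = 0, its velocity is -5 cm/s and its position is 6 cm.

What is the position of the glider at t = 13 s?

1 cm

On each constant-a segment, Δv = aΔt and Δx = v₀Δt + ½aΔt²; chain segment to segment.
0–2 s: v starts -5 cm/s; Δx = -5·2 + ½·1·2² = -8 cm; v ends -3 cm/s.
2–4 s: v starts -3 cm/s; Δx = -3·2 + ½·9·2² = 12 cm; v ends 15 cm/s.
4–7 s: v starts 15 cm/s; Δx = 15·3 + ½·-8·3² = 9 cm; v ends -9 cm/s.
7–13 s: v starts -9 cm/s; Δx = -9·6 + ½·2·6² = -18 cm; v ends 3 cm/s.
x(13) = 6 + Σ Δx = 1 cm.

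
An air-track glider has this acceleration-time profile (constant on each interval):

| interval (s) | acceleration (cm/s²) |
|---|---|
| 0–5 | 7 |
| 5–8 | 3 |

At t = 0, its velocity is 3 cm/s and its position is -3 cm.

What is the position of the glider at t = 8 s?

On each constant-a segment, Δv = aΔt and Δx = v₀Δt + ½aΔt²; chain segment to segment.
0–5 s: v starts 3 cm/s; Δx = 3·5 + ½·7·5² = 102.5 cm; v ends 38 cm/s.
5–8 s: v starts 38 cm/s; Δx = 38·3 + ½·3·3² = 127.5 cm; v ends 47 cm/s.
x(8) = -3 + Σ Δx = 227 cm.

227 cm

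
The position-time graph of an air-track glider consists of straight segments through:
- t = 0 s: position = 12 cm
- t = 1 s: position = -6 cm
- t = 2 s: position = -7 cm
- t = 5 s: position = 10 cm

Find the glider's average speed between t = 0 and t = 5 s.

7.2 cm/s

Average speed = (total path length)/(elapsed time); on a piecewise-linear x-t graph the path length is Σ|Δx|.
0–1 s: |Δx| = |-6 − 12| = 18 cm
1–2 s: |Δx| = |-7 − -6| = 1 cm
2–5 s: |Δx| = |10 − -7| = 17 cm
Total path = 36 cm; average speed = 36/5 = 7.2 cm/s.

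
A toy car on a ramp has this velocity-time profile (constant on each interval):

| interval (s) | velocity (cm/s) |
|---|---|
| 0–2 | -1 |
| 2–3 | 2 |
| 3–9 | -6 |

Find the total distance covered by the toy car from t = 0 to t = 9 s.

Distance (not displacement) is the total path length: add the absolute areas under v-t.
0–2 s: |-1| × 2 = 2 cm
2–3 s: |2| × 1 = 2 cm
3–9 s: |-6| × 6 = 36 cm
Total distance = 40 cm

40 cm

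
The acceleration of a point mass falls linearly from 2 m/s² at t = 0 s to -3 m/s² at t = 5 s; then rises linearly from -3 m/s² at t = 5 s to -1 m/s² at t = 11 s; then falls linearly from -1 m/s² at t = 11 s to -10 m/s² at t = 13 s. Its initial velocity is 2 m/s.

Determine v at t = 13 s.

Δv equals the area under the a-t graph; then v = v₀ + Δv.
0–5 s: ½(2 + -3)(5) = -2.5 m/s
5–11 s: ½(-3 + -1)(6) = -12 m/s
11–13 s: ½(-1 + -10)(2) = -11 m/s
Δv = -25.5 m/s, so v(13) = 2 + (-25.5) = -23.5 m/s.

-23.5 m/s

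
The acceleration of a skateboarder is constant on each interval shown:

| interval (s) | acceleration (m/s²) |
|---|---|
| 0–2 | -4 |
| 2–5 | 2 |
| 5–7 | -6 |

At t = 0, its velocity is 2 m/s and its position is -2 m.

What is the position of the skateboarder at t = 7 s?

-27 m

On each constant-a segment, Δv = aΔt and Δx = v₀Δt + ½aΔt²; chain segment to segment.
0–2 s: v starts 2 m/s; Δx = 2·2 + ½·-4·2² = -4 m; v ends -6 m/s.
2–5 s: v starts -6 m/s; Δx = -6·3 + ½·2·3² = -9 m; v ends 0 m/s.
5–7 s: v starts 0 m/s; Δx = 0·2 + ½·-6·2² = -12 m; v ends -12 m/s.
x(7) = -2 + Σ Δx = -27 m.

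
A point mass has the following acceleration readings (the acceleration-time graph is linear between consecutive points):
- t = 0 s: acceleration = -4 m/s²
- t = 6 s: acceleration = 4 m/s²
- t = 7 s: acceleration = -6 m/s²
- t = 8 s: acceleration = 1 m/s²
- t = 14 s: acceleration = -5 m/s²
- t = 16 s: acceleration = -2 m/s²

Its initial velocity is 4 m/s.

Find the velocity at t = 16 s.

-18.5 m/s

Δv equals the area under the a-t graph; then v = v₀ + Δv.
0–6 s: ½(-4 + 4)(6) = 0 m/s
6–7 s: ½(4 + -6)(1) = -1 m/s
7–8 s: ½(-6 + 1)(1) = -2.5 m/s
8–14 s: ½(1 + -5)(6) = -12 m/s
14–16 s: ½(-5 + -2)(2) = -7 m/s
Δv = -22.5 m/s, so v(16) = 4 + (-22.5) = -18.5 m/s.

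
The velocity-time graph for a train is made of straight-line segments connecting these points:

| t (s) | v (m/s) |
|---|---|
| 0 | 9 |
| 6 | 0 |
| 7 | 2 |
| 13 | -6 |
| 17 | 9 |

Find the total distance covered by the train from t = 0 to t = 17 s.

58.6 m

Total distance travelled is ∫|v| dt — sum the magnitudes of each area piece.
0–6 s: |½(9 + 0)(6)| = 27 m
6–7 s: |½(0 + 2)(1)| = 1 m
7–13 s: v = 0 at t = 8.5 s; triangle areas 1.5 + 13.5 = 15 m
13–17 s: v = 0 at t = 14.6 s; triangle areas 4.8 + 10.8 = 15.6 m
Total distance = 58.6 m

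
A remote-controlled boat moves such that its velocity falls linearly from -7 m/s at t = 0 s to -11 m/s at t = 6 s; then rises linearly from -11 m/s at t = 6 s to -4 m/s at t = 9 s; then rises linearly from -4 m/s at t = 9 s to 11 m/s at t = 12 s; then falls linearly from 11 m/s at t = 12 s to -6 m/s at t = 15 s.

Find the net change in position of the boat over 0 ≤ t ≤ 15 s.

-58.5 m

Displacement is the signed area under the v-t curve.
0–6 s: ½(-7 + -11)(6) = -54 m
6–9 s: ½(-11 + -4)(3) = -22.5 m
9–12 s: ½(-4 + 11)(3) = 10.5 m
12–15 s: ½(11 + -6)(3) = 7.5 m
Net displacement = -58.5 m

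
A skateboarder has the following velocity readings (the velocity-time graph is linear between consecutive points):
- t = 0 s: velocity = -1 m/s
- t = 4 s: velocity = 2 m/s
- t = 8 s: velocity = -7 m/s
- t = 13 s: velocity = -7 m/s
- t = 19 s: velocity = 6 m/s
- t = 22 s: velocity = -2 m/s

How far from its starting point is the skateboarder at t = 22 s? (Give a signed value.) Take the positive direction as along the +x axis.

Net displacement equals the area under the velocity-time graph (areas below the axis count negative).
0–4 s: ½(-1 + 2)(4) = 2 m
4–8 s: ½(2 + -7)(4) = -10 m
8–13 s: -7 × 5 = -35 m
13–19 s: ½(-7 + 6)(6) = -3 m
19–22 s: ½(6 + -2)(3) = 6 m
Net displacement = -40 m

-40 m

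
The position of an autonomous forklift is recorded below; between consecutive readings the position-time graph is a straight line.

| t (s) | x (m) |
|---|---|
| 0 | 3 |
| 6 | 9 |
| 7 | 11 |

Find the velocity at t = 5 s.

1 m/s

Velocity is the slope of the x-t graph on 0–6 s: (9 − 3)/(6 − 0) = 1 m/s.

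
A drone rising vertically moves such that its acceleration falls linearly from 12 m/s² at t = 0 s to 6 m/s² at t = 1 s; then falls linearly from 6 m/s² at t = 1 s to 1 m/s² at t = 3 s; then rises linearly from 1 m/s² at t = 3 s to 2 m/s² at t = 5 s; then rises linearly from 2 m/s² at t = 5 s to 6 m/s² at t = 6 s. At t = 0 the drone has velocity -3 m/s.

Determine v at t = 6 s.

20 m/s

Δv equals the area under the a-t graph; then v = v₀ + Δv.
0–1 s: ½(12 + 6)(1) = 9 m/s
1–3 s: ½(6 + 1)(2) = 7 m/s
3–5 s: ½(1 + 2)(2) = 3 m/s
5–6 s: ½(2 + 6)(1) = 4 m/s
Δv = 23 m/s, so v(6) = -3 + (23) = 20 m/s.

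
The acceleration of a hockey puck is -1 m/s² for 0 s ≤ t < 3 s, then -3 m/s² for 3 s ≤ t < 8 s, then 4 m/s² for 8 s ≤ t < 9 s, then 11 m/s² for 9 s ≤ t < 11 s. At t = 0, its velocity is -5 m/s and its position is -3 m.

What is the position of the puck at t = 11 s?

-137 m

On each constant-a segment, Δv = aΔt and Δx = v₀Δt + ½aΔt²; chain segment to segment.
0–3 s: v starts -5 m/s; Δx = -5·3 + ½·-1·3² = -19.5 m; v ends -8 m/s.
3–8 s: v starts -8 m/s; Δx = -8·5 + ½·-3·5² = -77.5 m; v ends -23 m/s.
8–9 s: v starts -23 m/s; Δx = -23·1 + ½·4·1² = -21 m; v ends -19 m/s.
9–11 s: v starts -19 m/s; Δx = -19·2 + ½·11·2² = -16 m; v ends 3 m/s.
x(11) = -3 + Σ Δx = -137 m.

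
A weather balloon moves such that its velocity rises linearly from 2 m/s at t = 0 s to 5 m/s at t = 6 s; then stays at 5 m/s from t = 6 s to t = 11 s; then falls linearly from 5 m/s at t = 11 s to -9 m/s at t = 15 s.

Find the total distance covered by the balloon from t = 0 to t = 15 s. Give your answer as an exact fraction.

428/7 m

Distance (not displacement) is the total path length: add the absolute areas under v-t.
0–6 s: |½(2 + 5)(6)| = 21 m
6–11 s: |5| × 5 = 25 m
11–15 s: v = 0 at t = 87/7 s; triangle areas 25/7 + 81/7 = 106/7 m
Total distance = 428/7 m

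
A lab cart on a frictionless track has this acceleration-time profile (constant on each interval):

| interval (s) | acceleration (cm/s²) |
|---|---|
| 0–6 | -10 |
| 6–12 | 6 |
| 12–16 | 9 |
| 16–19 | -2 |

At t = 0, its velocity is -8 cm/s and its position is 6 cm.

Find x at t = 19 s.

On each constant-a segment, Δv = aΔt and Δx = v₀Δt + ½aΔt²; chain segment to segment.
0–6 s: v starts -8 cm/s; Δx = -8·6 + ½·-10·6² = -228 cm; v ends -68 cm/s.
6–12 s: v starts -68 cm/s; Δx = -68·6 + ½·6·6² = -300 cm; v ends -32 cm/s.
12–16 s: v starts -32 cm/s; Δx = -32·4 + ½·9·4² = -56 cm; v ends 4 cm/s.
16–19 s: v starts 4 cm/s; Δx = 4·3 + ½·-2·3² = 3 cm; v ends -2 cm/s.
x(19) = 6 + Σ Δx = -575 cm.

-575 cm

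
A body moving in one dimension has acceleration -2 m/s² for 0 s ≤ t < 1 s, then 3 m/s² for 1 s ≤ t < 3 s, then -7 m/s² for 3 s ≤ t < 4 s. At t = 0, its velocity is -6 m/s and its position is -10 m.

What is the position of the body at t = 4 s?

-32.5 m

On each constant-a segment, Δv = aΔt and Δx = v₀Δt + ½aΔt²; chain segment to segment.
0–1 s: v starts -6 m/s; Δx = -6·1 + ½·-2·1² = -7 m; v ends -8 m/s.
1–3 s: v starts -8 m/s; Δx = -8·2 + ½·3·2² = -10 m; v ends -2 m/s.
3–4 s: v starts -2 m/s; Δx = -2·1 + ½·-7·1² = -5.5 m; v ends -9 m/s.
x(4) = -10 + Σ Δx = -32.5 m.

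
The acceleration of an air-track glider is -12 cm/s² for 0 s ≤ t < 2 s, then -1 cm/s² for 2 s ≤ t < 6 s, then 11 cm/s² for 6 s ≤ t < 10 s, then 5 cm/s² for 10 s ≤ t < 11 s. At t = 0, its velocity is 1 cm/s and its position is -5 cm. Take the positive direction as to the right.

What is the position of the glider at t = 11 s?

-127.5 cm

On each constant-a segment, Δv = aΔt and Δx = v₀Δt + ½aΔt²; chain segment to segment.
0–2 s: v starts 1 cm/s; Δx = 1·2 + ½·-12·2² = -22 cm; v ends -23 cm/s.
2–6 s: v starts -23 cm/s; Δx = -23·4 + ½·-1·4² = -100 cm; v ends -27 cm/s.
6–10 s: v starts -27 cm/s; Δx = -27·4 + ½·11·4² = -20 cm; v ends 17 cm/s.
10–11 s: v starts 17 cm/s; Δx = 17·1 + ½·5·1² = 19.5 cm; v ends 22 cm/s.
x(11) = -5 + Σ Δx = -127.5 cm.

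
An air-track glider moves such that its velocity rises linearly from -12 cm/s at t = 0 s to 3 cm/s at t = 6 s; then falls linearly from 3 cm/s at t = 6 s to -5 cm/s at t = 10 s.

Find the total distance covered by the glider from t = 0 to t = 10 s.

39.1 cm

Total distance travelled is ∫|v| dt — sum the magnitudes of each area piece.
0–6 s: v = 0 at t = 4.8 s; triangle areas 28.8 + 1.8 = 30.6 cm
6–10 s: v = 0 at t = 7.5 s; triangle areas 2.25 + 6.25 = 8.5 cm
Total distance = 39.1 cm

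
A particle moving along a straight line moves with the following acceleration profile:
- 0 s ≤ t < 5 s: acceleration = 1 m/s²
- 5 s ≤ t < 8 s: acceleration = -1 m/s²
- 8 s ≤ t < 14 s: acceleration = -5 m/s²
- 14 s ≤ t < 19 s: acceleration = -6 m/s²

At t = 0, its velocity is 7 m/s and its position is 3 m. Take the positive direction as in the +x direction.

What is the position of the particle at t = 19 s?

On each constant-a segment, Δv = aΔt and Δx = v₀Δt + ½aΔt²; chain segment to segment.
0–5 s: v starts 7 m/s; Δx = 7·5 + ½·1·5² = 47.5 m; v ends 12 m/s.
5–8 s: v starts 12 m/s; Δx = 12·3 + ½·-1·3² = 31.5 m; v ends 9 m/s.
8–14 s: v starts 9 m/s; Δx = 9·6 + ½·-5·6² = -36 m; v ends -21 m/s.
14–19 s: v starts -21 m/s; Δx = -21·5 + ½·-6·5² = -180 m; v ends -51 m/s.
x(19) = 3 + Σ Δx = -134 m.

-134 m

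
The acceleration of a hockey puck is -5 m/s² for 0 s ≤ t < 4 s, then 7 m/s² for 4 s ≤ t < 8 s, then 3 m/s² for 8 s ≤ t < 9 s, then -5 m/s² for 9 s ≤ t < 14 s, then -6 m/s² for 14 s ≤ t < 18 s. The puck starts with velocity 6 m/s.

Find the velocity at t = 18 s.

Δv equals the area under the a-t graph; then v = v₀ + Δv.
0–4 s: -5 × 4 = -20 m/s
4–8 s: 7 × 4 = 28 m/s
8–9 s: 3 × 1 = 3 m/s
9–14 s: -5 × 5 = -25 m/s
14–18 s: -6 × 4 = -24 m/s
Δv = -38 m/s, so v(18) = 6 + (-38) = -32 m/s.

-32 m/s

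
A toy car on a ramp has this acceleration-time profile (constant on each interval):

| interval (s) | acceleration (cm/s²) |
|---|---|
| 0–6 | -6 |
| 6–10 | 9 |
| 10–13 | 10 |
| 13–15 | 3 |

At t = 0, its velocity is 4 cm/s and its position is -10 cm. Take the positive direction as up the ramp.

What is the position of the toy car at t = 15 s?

On each constant-a segment, Δv = aΔt and Δx = v₀Δt + ½aΔt²; chain segment to segment.
0–6 s: v starts 4 cm/s; Δx = 4·6 + ½·-6·6² = -84 cm; v ends -32 cm/s.
6–10 s: v starts -32 cm/s; Δx = -32·4 + ½·9·4² = -56 cm; v ends 4 cm/s.
10–13 s: v starts 4 cm/s; Δx = 4·3 + ½·10·3² = 57 cm; v ends 34 cm/s.
13–15 s: v starts 34 cm/s; Δx = 34·2 + ½·3·2² = 74 cm; v ends 40 cm/s.
x(15) = -10 + Σ Δx = -19 cm.

-19 cm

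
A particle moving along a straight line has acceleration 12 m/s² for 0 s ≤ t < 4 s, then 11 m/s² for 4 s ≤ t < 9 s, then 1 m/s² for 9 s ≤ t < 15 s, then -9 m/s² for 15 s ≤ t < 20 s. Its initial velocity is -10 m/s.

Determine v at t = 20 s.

54 m/s

Δv equals the area under the a-t graph; then v = v₀ + Δv.
0–4 s: 12 × 4 = 48 m/s
4–9 s: 11 × 5 = 55 m/s
9–15 s: 1 × 6 = 6 m/s
15–20 s: -9 × 5 = -45 m/s
Δv = 64 m/s, so v(20) = -10 + (64) = 54 m/s.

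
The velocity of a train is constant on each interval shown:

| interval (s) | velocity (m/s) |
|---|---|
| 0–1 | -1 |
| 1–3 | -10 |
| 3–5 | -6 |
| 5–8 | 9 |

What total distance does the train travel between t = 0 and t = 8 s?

60 m

Distance (not displacement) is the total path length: add the absolute areas under v-t.
0–1 s: |-1| × 1 = 1 m
1–3 s: |-10| × 2 = 20 m
3–5 s: |-6| × 2 = 12 m
5–8 s: |9| × 3 = 27 m
Total distance = 60 m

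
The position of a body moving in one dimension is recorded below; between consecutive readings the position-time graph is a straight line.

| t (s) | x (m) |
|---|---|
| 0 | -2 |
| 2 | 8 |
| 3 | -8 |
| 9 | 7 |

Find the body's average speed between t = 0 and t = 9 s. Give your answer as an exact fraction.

41/9 m/s

Average speed = (total path length)/(elapsed time); on a piecewise-linear x-t graph the path length is Σ|Δx|.
0–2 s: |Δx| = |8 − -2| = 10 m
2–3 s: |Δx| = |-8 − 8| = 16 m
3–9 s: |Δx| = |7 − -8| = 15 m
Total path = 41 m; average speed = 41/9 = 41/9 m/s.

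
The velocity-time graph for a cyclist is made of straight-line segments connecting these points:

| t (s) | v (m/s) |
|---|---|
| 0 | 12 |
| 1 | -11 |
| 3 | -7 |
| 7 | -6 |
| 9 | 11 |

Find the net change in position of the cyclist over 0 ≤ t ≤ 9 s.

Displacement is the signed area under the v-t curve.
0–1 s: ½(12 + -11)(1) = 0.5 m
1–3 s: ½(-11 + -7)(2) = -18 m
3–7 s: ½(-7 + -6)(4) = -26 m
7–9 s: ½(-6 + 11)(2) = 5 m
Net displacement = -38.5 m

-38.5 m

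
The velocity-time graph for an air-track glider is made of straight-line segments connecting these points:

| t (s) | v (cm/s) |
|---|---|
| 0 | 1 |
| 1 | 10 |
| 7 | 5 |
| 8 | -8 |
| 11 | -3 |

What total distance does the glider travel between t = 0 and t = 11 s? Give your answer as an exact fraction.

Total distance travelled is ∫|v| dt — sum the magnitudes of each area piece.
0–1 s: |½(1 + 10)(1)| = 5.5 cm
1–7 s: |½(10 + 5)(6)| = 45 cm
7–8 s: v = 0 at t = 96/13 s; triangle areas 25/26 + 32/13 = 89/26 cm
8–11 s: |½(-8 + -3)(3)| = 16.5 cm
Total distance = 1831/26 cm

1831/26 cm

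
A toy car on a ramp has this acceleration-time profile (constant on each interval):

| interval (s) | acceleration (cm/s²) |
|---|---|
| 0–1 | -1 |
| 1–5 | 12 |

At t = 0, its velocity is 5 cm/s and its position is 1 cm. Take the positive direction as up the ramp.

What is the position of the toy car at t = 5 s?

On each constant-a segment, Δv = aΔt and Δx = v₀Δt + ½aΔt²; chain segment to segment.
0–1 s: v starts 5 cm/s; Δx = 5·1 + ½·-1·1² = 4.5 cm; v ends 4 cm/s.
1–5 s: v starts 4 cm/s; Δx = 4·4 + ½·12·4² = 112 cm; v ends 52 cm/s.
x(5) = 1 + Σ Δx = 117.5 cm.

117.5 cm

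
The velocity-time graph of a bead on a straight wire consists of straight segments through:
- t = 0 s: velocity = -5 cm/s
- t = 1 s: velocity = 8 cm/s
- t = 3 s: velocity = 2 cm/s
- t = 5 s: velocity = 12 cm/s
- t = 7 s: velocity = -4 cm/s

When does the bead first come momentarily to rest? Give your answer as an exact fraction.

v changes sign on 0–1 s (from -5 to 8); the graph is linear there, so v = 0 at t = 0 + (5)·(1 − 0)/(8 − -5) = 5/13 s.

t = 5/13 s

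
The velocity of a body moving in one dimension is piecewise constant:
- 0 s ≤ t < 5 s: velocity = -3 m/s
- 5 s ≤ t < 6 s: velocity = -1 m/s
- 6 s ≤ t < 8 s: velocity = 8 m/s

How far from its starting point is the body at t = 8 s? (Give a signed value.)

0 m

Displacement is the signed area under the v-t curve.
0–5 s: -3 × 5 = -15 m
5–6 s: -1 × 1 = -1 m
6–8 s: 8 × 2 = 16 m
Net displacement = 0 m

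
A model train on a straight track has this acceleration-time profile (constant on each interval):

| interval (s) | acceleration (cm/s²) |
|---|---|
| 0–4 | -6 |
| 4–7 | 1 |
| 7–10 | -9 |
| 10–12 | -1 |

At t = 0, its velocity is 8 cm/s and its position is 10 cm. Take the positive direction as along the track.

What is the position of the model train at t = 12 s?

-211 cm

On each constant-a segment, Δv = aΔt and Δx = v₀Δt + ½aΔt²; chain segment to segment.
0–4 s: v starts 8 cm/s; Δx = 8·4 + ½·-6·4² = -16 cm; v ends -16 cm/s.
4–7 s: v starts -16 cm/s; Δx = -16·3 + ½·1·3² = -43.5 cm; v ends -13 cm/s.
7–10 s: v starts -13 cm/s; Δx = -13·3 + ½·-9·3² = -79.5 cm; v ends -40 cm/s.
10–12 s: v starts -40 cm/s; Δx = -40·2 + ½·-1·2² = -82 cm; v ends -42 cm/s.
x(12) = 10 + Σ Δx = -211 cm.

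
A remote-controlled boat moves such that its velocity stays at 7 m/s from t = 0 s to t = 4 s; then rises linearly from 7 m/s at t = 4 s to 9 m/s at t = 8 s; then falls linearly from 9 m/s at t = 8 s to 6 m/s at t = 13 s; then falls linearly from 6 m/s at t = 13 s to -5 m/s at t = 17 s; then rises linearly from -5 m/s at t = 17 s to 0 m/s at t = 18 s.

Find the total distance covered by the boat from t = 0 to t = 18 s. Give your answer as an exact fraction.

1222/11 m

Total distance travelled is ∫|v| dt — sum the magnitudes of each area piece.
0–4 s: |7| × 4 = 28 m
4–8 s: |½(7 + 9)(4)| = 32 m
8–13 s: |½(9 + 6)(5)| = 37.5 m
13–17 s: v = 0 at t = 167/11 s; triangle areas 72/11 + 50/11 = 122/11 m
17–18 s: |½(-5 + 0)(1)| = 2.5 m
Total distance = 1222/11 m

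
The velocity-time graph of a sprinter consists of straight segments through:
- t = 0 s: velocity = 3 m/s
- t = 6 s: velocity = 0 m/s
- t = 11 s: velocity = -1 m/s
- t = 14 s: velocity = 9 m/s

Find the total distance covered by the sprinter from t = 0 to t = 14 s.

Distance (not displacement) is the total path length: add the absolute areas under v-t.
0–6 s: |½(3 + 0)(6)| = 9 m
6–11 s: |½(0 + -1)(5)| = 2.5 m
11–14 s: v = 0 at t = 11.3 s; triangle areas 0.15 + 12.15 = 12.3 m
Total distance = 23.8 m

23.8 m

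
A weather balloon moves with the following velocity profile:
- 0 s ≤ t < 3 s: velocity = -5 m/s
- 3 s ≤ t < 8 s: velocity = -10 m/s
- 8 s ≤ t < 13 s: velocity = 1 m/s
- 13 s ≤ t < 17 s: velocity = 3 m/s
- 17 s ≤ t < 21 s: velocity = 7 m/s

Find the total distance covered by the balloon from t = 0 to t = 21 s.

110 m

Distance (not displacement) is the total path length: add the absolute areas under v-t.
0–3 s: |-5| × 3 = 15 m
3–8 s: |-10| × 5 = 50 m
8–13 s: |1| × 5 = 5 m
13–17 s: |3| × 4 = 12 m
17–21 s: |7| × 4 = 28 m
Total distance = 110 m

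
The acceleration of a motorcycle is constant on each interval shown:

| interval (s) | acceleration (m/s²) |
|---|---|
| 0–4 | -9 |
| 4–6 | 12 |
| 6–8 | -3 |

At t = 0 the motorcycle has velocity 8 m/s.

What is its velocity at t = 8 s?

Δv equals the area under the a-t graph; then v = v₀ + Δv.
0–4 s: -9 × 4 = -36 m/s
4–6 s: 12 × 2 = 24 m/s
6–8 s: -3 × 2 = -6 m/s
Δv = -18 m/s, so v(8) = 8 + (-18) = -10 m/s.

-10 m/s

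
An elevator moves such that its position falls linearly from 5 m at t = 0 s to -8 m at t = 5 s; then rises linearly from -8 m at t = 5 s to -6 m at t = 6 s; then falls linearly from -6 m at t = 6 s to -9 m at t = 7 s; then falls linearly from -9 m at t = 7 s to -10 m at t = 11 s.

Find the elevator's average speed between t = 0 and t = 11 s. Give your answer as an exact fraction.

Average speed = (total path length)/(elapsed time); on a piecewise-linear x-t graph the path length is Σ|Δx|.
0–5 s: |Δx| = |-8 − 5| = 13 m
5–6 s: |Δx| = |-6 − -8| = 2 m
6–7 s: |Δx| = |-9 − -6| = 3 m
7–11 s: |Δx| = |-10 − -9| = 1 m
Total path = 19 m; average speed = 19/11 = 19/11 m/s.

19/11 m/s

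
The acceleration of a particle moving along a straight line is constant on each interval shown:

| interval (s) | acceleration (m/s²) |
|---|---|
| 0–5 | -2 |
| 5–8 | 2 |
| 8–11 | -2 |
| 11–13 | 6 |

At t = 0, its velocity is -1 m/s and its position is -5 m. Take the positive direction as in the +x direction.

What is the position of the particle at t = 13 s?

On each constant-a segment, Δv = aΔt and Δx = v₀Δt + ½aΔt²; chain segment to segment.
0–5 s: v starts -1 m/s; Δx = -1·5 + ½·-2·5² = -30 m; v ends -11 m/s.
5–8 s: v starts -11 m/s; Δx = -11·3 + ½·2·3² = -24 m; v ends -5 m/s.
8–11 s: v starts -5 m/s; Δx = -5·3 + ½·-2·3² = -24 m; v ends -11 m/s.
11–13 s: v starts -11 m/s; Δx = -11·2 + ½·6·2² = -10 m; v ends 1 m/s.
x(13) = -5 + Σ Δx = -93 m.

-93 m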